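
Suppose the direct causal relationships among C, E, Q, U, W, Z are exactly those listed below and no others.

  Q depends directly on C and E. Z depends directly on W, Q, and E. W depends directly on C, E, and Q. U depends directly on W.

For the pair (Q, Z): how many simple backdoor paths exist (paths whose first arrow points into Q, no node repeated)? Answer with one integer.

A backdoor path from Q to Z is any simple undirected path whose first edge points into Q (i.e. leaves Q via a parent).
Parents of Q: {C, E}.
Enumerating:
  P1: Q <- C -> W <- E -> Z
  P2: Q <- C -> W -> Z
  P3: Q <- E -> W -> Z
  P4: Q <- E -> Z
That exhausts the simple backdoor paths. Count: 4.

4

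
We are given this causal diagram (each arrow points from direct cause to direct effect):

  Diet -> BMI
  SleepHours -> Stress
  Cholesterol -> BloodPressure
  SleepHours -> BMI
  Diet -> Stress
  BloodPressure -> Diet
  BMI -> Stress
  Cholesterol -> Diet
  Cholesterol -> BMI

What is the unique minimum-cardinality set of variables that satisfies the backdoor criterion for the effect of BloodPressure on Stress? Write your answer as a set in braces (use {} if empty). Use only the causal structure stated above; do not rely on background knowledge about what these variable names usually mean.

{Cholesterol}

Variables eligible for adjustment (non-descendants of BloodPressure, excluding BloodPressure and Stress): {Cholesterol, SleepHours}.
Backdoor paths from BloodPressure to Stress:
  P1: BloodPressure <- Cholesterol -> Diet -> BMI <- SleepHours -> Stress
  P2: BloodPressure <- Cholesterol -> Diet -> BMI -> Stress
  P3: BloodPressure <- Cholesterol -> Diet -> Stress
  P4: BloodPressure <- Cholesterol -> BMI <- Diet -> Stress
  P5: BloodPressure <- Cholesterol -> BMI <- SleepHours -> Stress
  P6: BloodPressure <- Cholesterol -> BMI -> Stress
The empty set is not sufficient: P2 (BloodPressure <- Cholesterol -> Diet -> BMI -> Stress) has no collider blocking it and no conditioned non-collider, so it is open.
Try {Cholesterol}:
  P1: blocked at fork node Cholesterol ∈ conditioning set.
  P2: blocked at fork node Cholesterol ∈ conditioning set.
  P3: blocked at fork node Cholesterol ∈ conditioning set.
  P4: blocked at fork node Cholesterol ∈ conditioning set.
  P5: blocked at fork node Cholesterol ∈ conditioning set.
  P6: blocked at fork node Cholesterol ∈ conditioning set.
{Cholesterol} contains no descendant of BloodPressure and blocks every backdoor path.
No other singleton works — e.g. {SleepHours} leaves P2 open — so {Cholesterol} is the unique smallest valid adjustment set.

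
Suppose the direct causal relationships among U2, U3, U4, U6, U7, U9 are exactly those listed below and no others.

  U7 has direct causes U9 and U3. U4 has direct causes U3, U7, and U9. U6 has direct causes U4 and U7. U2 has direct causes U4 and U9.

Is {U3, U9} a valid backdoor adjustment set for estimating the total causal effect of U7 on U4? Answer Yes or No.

Backdoor paths from U7 to U4 (paths whose first edge points into U7):
  P1: U7 <- U3 -> U4
  P2: U7 <- U9 -> U4
  P3: U7 <- U9 -> U2 <- U4
Condition 1 (no descendant of U7 in the set): holds — descendants of U7 are {U2, U4, U6}; none are in {U3, U9}.
Condition 2 (every backdoor path blocked by {U3, U9}):
  P1: blocked at fork node U3 ∈ conditioning set.
  P2: blocked at fork node U9 ∈ conditioning set.
  P3: blocked at fork node U9 ∈ conditioning set.
{U3, U9} satisfies the backdoor criterion.

Yes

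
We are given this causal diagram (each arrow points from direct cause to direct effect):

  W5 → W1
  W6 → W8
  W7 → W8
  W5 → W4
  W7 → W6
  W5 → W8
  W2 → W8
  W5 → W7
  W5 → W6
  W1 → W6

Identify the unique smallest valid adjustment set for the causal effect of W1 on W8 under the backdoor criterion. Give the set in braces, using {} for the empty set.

Variables eligible for adjustment (non-descendants of W1, excluding W1 and W8): {W2, W4, W5, W7}.
Backdoor paths from W1 to W8:
  P1: W1 <- W5 -> W7 -> W6 -> W8
  P2: W1 <- W5 -> W7 -> W8
  P3: W1 <- W5 -> W6 <- W7 -> W8
  P4: W1 <- W5 -> W6 -> W8
  P5: W1 <- W5 -> W8
The empty set is not sufficient: P1 (W1 <- W5 -> W7 -> W6 -> W8) has no collider blocking it and no conditioned non-collider, so it is open.
Try {W5}:
  P1: blocked at fork node W5 ∈ conditioning set.
  P2: blocked at fork node W5 ∈ conditioning set.
  P3: blocked at fork node W5 ∈ conditioning set.
  P4: blocked at fork node W5 ∈ conditioning set.
  P5: blocked at fork node W5 ∈ conditioning set.
{W5} contains no descendant of W1 and blocks every backdoor path.
No other singleton works — e.g. {W2} leaves P1 open — so {W5} is the unique smallest valid adjustment set.

{W5}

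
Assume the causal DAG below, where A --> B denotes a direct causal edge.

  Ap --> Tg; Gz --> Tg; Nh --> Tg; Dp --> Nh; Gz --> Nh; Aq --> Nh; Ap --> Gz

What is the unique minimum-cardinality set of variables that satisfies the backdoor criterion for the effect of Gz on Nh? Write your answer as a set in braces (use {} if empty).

{}

Variables eligible for adjustment (non-descendants of Gz, excluding Gz and Nh): {Ap, Aq, Dp}.
Backdoor paths from Gz to Nh:
  P1: Gz <- Ap -> Tg <- Nh
Each backdoor path contains an unconditioned collider, so every path is already blocked with the empty conditioning set:
  P1: blocked at collider Tg (neither it nor any descendant is in the conditioning set).
The empty set is therefore the unique smallest valid set.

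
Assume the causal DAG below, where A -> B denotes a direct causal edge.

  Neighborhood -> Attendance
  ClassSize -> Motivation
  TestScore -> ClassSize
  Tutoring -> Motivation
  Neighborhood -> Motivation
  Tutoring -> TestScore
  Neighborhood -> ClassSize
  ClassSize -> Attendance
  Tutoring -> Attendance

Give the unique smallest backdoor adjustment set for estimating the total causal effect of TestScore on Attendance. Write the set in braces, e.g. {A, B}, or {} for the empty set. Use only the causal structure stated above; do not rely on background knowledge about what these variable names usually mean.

Variables eligible for adjustment (non-descendants of TestScore, excluding TestScore and Attendance): {Neighborhood, Tutoring}.
Backdoor paths from TestScore to Attendance:
  P1: TestScore <- Tutoring -> Motivation <- Neighborhood -> ClassSize -> Attendance
  P2: TestScore <- Tutoring -> Motivation <- Neighborhood -> Attendance
  P3: TestScore <- Tutoring -> Motivation <- ClassSize <- Neighborhood -> Attendance
  P4: TestScore <- Tutoring -> Motivation <- ClassSize -> Attendance
  P5: TestScore <- Tutoring -> Attendance
The empty set is not sufficient: P5 (TestScore <- Tutoring -> Attendance) has no collider blocking it and no conditioned non-collider, so it is open.
Try {Tutoring}:
  P1: blocked at fork node Tutoring ∈ conditioning set.
  P2: blocked at fork node Tutoring ∈ conditioning set.
  P3: blocked at fork node Tutoring ∈ conditioning set.
  P4: blocked at fork node Tutoring ∈ conditioning set.
  P5: blocked at fork node Tutoring ∈ conditioning set.
{Tutoring} contains no descendant of TestScore and blocks every backdoor path.
No other singleton works — e.g. {Neighborhood} leaves P5 open — so {Tutoring} is the unique smallest valid adjustment set.

{Tutoring}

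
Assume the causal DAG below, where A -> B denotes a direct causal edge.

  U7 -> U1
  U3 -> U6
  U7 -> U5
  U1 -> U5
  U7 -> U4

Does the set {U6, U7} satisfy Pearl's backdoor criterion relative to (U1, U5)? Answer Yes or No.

Backdoor paths from U1 to U5 (paths whose first edge points into U1):
  P1: U1 <- U7 -> U5
Condition 1 (no descendant of U1 in the set): holds — descendants of U1 are {U5}; none are in {U6, U7}.
Condition 2 (every backdoor path blocked by {U6, U7}):
  P1: blocked at fork node U7 ∈ conditioning set.
{U6, U7} satisfies the backdoor criterion.

Yes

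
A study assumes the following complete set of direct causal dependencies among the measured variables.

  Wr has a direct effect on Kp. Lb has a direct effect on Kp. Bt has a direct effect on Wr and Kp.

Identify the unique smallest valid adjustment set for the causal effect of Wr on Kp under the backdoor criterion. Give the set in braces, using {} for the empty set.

Variables eligible for adjustment (non-descendants of Wr, excluding Wr and Kp): {Bt, Lb}.
Backdoor paths from Wr to Kp:
  P1: Wr <- Bt -> Kp
The empty set is not sufficient: P1 (Wr <- Bt -> Kp) has no collider blocking it and no conditioned non-collider, so it is open.
Try {Bt}:
  P1: blocked at fork node Bt ∈ conditioning set.
{Bt} contains no descendant of Wr and blocks every backdoor path.
No other singleton works — e.g. {Lb} leaves P1 open — so {Bt} is the unique smallest valid adjustment set.

{Bt}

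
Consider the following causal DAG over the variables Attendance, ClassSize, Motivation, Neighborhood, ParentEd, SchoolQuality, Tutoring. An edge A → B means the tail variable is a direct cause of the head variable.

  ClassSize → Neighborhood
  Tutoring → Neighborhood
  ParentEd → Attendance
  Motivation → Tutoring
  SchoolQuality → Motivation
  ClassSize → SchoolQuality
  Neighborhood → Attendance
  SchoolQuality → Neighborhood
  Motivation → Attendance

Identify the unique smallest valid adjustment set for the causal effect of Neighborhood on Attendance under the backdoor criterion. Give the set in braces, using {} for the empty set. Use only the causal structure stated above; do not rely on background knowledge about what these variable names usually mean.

{Motivation}

Variables eligible for adjustment (non-descendants of Neighborhood, excluding Neighborhood and Attendance): {ClassSize, Motivation, ParentEd, SchoolQuality, Tutoring}.
Backdoor paths from Neighborhood to Attendance:
  P1: Neighborhood <- ClassSize -> SchoolQuality -> Motivation -> Attendance
  P2: Neighborhood <- SchoolQuality -> Motivation -> Attendance
  P3: Neighborhood <- Tutoring <- Motivation -> Attendance
The empty set is not sufficient: P1 (Neighborhood <- ClassSize -> SchoolQuality -> Motivation -> Attendance) has no collider blocking it and no conditioned non-collider, so it is open.
Try {Motivation}:
  P1: blocked at chain node Motivation ∈ conditioning set.
  P2: blocked at chain node Motivation ∈ conditioning set.
  P3: blocked at fork node Motivation ∈ conditioning set.
{Motivation} contains no descendant of Neighborhood and blocks every backdoor path.
No other singleton works — e.g. {ClassSize} leaves P2 open — so {Motivation} is the unique smallest valid adjustment set.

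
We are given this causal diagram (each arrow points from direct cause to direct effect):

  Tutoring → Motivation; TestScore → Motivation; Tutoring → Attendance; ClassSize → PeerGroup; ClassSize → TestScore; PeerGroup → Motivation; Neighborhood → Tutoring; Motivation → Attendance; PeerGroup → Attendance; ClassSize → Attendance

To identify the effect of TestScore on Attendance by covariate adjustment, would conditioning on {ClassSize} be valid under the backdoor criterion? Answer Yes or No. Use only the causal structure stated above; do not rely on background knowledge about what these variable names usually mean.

Backdoor paths from TestScore to Attendance (paths whose first edge points into TestScore):
  P1: TestScore <- ClassSize -> PeerGroup -> Motivation <- Tutoring -> Attendance
  P2: TestScore <- ClassSize -> PeerGroup -> Motivation -> Attendance
  P3: TestScore <- ClassSize -> PeerGroup -> Attendance
  P4: TestScore <- ClassSize -> Attendance
Condition 1 (no descendant of TestScore in the set): holds — descendants of TestScore are {Attendance, Motivation}; none are in {ClassSize}.
Condition 2 (every backdoor path blocked by {ClassSize}):
  P1: blocked at fork node ClassSize ∈ conditioning set.
  P2: blocked at fork node ClassSize ∈ conditioning set.
  P3: blocked at fork node ClassSize ∈ conditioning set.
  P4: blocked at fork node ClassSize ∈ conditioning set.
{ClassSize} satisfies the backdoor criterion.

Yes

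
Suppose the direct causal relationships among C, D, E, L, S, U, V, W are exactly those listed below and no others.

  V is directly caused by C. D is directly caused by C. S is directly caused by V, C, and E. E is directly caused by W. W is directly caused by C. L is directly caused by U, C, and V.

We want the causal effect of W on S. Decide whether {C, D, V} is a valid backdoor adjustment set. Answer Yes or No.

Yes

Backdoor paths from W to S (paths whose first edge points into W):
  P1: W <- C -> V -> S
  P2: W <- C -> L <- V -> S
  P3: W <- C -> S
Condition 1 (no descendant of W in the set): holds — descendants of W are {E, S}; none are in {C, D, V}.
Condition 2 (every backdoor path blocked by {C, D, V}):
  P1: blocked at fork node C ∈ conditioning set.
  P2: blocked at fork node C ∈ conditioning set.
  P3: blocked at fork node C ∈ conditioning set.
{C, D, V} satisfies the backdoor criterion.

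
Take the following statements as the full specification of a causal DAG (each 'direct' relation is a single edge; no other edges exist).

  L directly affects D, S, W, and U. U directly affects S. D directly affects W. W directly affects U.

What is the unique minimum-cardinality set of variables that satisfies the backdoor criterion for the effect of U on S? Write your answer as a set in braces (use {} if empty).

{L}

Variables eligible for adjustment (non-descendants of U, excluding U and S): {D, L, W}.
Backdoor paths from U to S:
  P1: U <- L -> S
  P2: U <- W <- L -> S
  P3: U <- W <- D <- L -> S
The empty set is not sufficient: P1 (U <- L -> S) has no collider blocking it and no conditioned non-collider, so it is open.
Try {L}:
  P1: blocked at fork node L ∈ conditioning set.
  P2: blocked at fork node L ∈ conditioning set.
  P3: blocked at fork node L ∈ conditioning set.
{L} contains no descendant of U and blocks every backdoor path.
No other singleton works — e.g. {D} leaves P1 open — so {L} is the unique smallest valid adjustment set.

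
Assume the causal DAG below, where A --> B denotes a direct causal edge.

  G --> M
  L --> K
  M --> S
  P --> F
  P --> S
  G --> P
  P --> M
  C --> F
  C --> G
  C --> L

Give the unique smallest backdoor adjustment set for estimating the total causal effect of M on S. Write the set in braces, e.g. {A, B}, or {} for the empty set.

Variables eligible for adjustment (non-descendants of M, excluding M and S): {C, F, G, K, L, P}.
Backdoor paths from M to S:
  P1: M <- G <- C -> F <- P -> S
  P2: M <- G -> P -> S
  P3: M <- P -> S
The empty set is not sufficient: P2 (M <- G -> P -> S) has no collider blocking it and no conditioned non-collider, so it is open.
Try {P}:
  P1: blocked at collider F (neither it nor any descendant is in the conditioning set).
  P2: blocked at chain node P ∈ conditioning set.
  P3: blocked at fork node P ∈ conditioning set.
{P} contains no descendant of M and blocks every backdoor path.
No other singleton works — e.g. {C} leaves P2 open — so {P} is the unique smallest valid adjustment set.

{P}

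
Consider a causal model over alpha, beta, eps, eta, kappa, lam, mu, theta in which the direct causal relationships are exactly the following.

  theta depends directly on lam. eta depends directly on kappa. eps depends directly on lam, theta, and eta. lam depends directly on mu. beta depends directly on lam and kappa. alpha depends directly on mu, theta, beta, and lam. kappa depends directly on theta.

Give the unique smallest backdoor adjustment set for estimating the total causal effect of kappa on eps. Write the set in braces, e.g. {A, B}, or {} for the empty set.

{theta}

Variables eligible for adjustment (non-descendants of kappa, excluding kappa and eps): {lam, mu, theta}.
Backdoor paths from kappa to eps:
  P1: kappa <- theta <- lam -> eps
  P2: kappa <- theta -> eps
  P3: kappa <- theta -> alpha <- mu -> lam -> eps
  P4: kappa <- theta -> alpha <- lam -> eps
  P5: kappa <- theta -> alpha <- beta <- lam -> eps
The empty set is not sufficient: P1 (kappa <- theta <- lam -> eps) has no collider blocking it and no conditioned non-collider, so it is open.
Try {theta}:
  P1: blocked at chain node theta ∈ conditioning set.
  P2: blocked at fork node theta ∈ conditioning set.
  P3: blocked at fork node theta ∈ conditioning set.
  P4: blocked at fork node theta ∈ conditioning set.
  P5: blocked at fork node theta ∈ conditioning set.
{theta} contains no descendant of kappa and blocks every backdoor path.
No other singleton works — e.g. {mu} leaves P1 open — so {theta} is the unique smallest valid adjustment set.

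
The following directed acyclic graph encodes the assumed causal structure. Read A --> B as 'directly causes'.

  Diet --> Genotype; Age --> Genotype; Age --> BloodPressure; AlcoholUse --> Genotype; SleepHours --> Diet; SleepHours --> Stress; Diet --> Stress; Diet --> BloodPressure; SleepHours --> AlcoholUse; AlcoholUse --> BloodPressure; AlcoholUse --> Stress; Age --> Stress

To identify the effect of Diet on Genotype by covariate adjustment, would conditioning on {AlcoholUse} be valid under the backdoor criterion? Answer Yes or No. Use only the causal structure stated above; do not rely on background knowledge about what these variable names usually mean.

Yes

Backdoor paths from Diet to Genotype (paths whose first edge points into Diet):
  P1: Diet <- SleepHours -> AlcoholUse -> Stress <- Age -> Genotype
  P2: Diet <- SleepHours -> AlcoholUse -> BloodPressure <- Age -> Genotype
  P3: Diet <- SleepHours -> AlcoholUse -> Genotype
  P4: Diet <- SleepHours -> Stress <- AlcoholUse -> BloodPressure <- Age -> Genotype
  P5: Diet <- SleepHours -> Stress <- AlcoholUse -> Genotype
  P6: Diet <- SleepHours -> Stress <- Age -> BloodPressure <- AlcoholUse -> Genotype
  P7: Diet <- SleepHours -> Stress <- Age -> Genotype
Condition 1 (no descendant of Diet in the set): holds — descendants of Diet are {BloodPressure, Genotype, Stress}; none are in {AlcoholUse}.
Condition 2 (every backdoor path blocked by {AlcoholUse}):
  P1: blocked at chain node AlcoholUse ∈ conditioning set.
  P2: blocked at chain node AlcoholUse ∈ conditioning set.
  P3: blocked at chain node AlcoholUse ∈ conditioning set.
  P4: blocked at collider Stress (neither it nor any descendant is in the conditioning set).
  P5: blocked at collider Stress (neither it nor any descendant is in the conditioning set).
  P6: blocked at collider Stress (neither it nor any descendant is in the conditioning set).
  P7: blocked at collider Stress (neither it nor any descendant is in the conditioning set).
{AlcoholUse} satisfies the backdoor criterion.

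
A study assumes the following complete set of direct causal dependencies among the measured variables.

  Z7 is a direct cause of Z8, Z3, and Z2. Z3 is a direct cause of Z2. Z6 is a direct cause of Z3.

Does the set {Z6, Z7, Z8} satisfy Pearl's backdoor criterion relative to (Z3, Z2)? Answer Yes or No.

Backdoor paths from Z3 to Z2 (paths whose first edge points into Z3):
  P1: Z3 <- Z7 -> Z2
Condition 1 (no descendant of Z3 in the set): holds — descendants of Z3 are {Z2}; none are in {Z6, Z7, Z8}.
Condition 2 (every backdoor path blocked by {Z6, Z7, Z8}):
  P1: blocked at fork node Z7 ∈ conditioning set.
{Z6, Z7, Z8} satisfies the backdoor criterion.

Yes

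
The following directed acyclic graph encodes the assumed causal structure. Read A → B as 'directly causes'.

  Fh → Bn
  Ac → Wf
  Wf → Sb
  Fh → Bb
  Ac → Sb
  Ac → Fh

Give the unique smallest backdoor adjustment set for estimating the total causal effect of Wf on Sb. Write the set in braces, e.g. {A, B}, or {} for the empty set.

Variables eligible for adjustment (non-descendants of Wf, excluding Wf and Sb): {Ac, Bb, Bn, Fh}.
Backdoor paths from Wf to Sb:
  P1: Wf <- Ac -> Sb
The empty set is not sufficient: P1 (Wf <- Ac -> Sb) has no collider blocking it and no conditioned non-collider, so it is open.
Try {Ac}:
  P1: blocked at fork node Ac ∈ conditioning set.
{Ac} contains no descendant of Wf and blocks every backdoor path.
No other singleton works — e.g. {Fh} leaves P1 open — so {Ac} is the unique smallest valid adjustment set.

{Ac}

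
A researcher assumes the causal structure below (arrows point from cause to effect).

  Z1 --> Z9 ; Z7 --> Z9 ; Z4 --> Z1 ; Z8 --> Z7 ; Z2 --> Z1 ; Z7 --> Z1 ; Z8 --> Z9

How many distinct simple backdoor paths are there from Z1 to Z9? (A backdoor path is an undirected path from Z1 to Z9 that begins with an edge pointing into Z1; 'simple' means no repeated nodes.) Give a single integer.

2

A backdoor path from Z1 to Z9 is any simple undirected path whose first edge points into Z1 (i.e. leaves Z1 via a parent).
Parents of Z1: {Z2, Z4, Z7}.
Enumerating:
  P1: Z1 <- Z7 <- Z8 -> Z9
  P2: Z1 <- Z7 -> Z9
That exhausts the simple backdoor paths. Count: 2.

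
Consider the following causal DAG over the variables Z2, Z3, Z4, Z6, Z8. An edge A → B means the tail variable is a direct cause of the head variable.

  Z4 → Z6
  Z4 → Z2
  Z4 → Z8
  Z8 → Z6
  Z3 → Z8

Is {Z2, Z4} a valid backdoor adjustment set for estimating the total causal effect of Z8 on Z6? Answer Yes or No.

Backdoor paths from Z8 to Z6 (paths whose first edge points into Z8):
  P1: Z8 <- Z4 -> Z6
Condition 1 (no descendant of Z8 in the set): holds — descendants of Z8 are {Z6}; none are in {Z2, Z4}.
Condition 2 (every backdoor path blocked by {Z2, Z4}):
  P1: blocked at fork node Z4 ∈ conditioning set.
{Z2, Z4} satisfies the backdoor criterion.

Yes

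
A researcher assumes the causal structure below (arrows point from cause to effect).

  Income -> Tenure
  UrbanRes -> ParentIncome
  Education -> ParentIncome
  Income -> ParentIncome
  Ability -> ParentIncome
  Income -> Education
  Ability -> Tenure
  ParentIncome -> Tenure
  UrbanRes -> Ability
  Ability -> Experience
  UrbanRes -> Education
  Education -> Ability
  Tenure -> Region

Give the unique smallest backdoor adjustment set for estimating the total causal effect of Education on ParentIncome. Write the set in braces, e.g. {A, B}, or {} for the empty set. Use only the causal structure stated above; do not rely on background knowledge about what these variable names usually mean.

Variables eligible for adjustment (non-descendants of Education, excluding Education and ParentIncome): {Income, UrbanRes}.
Backdoor paths from Education to ParentIncome:
  P1: Education <- UrbanRes -> Ability -> ParentIncome
  P2: Education <- UrbanRes -> Ability -> Tenure <- Income -> ParentIncome
  P3: Education <- UrbanRes -> Ability -> Tenure <- ParentIncome
  P4: Education <- UrbanRes -> ParentIncome
  P5: Education <- Income -> ParentIncome
  P6: Education <- Income -> Tenure <- Ability <- UrbanRes -> ParentIncome
  P7: Education <- Income -> Tenure <- Ability -> ParentIncome
  P8: Education <- Income -> Tenure <- ParentIncome
The empty set is not sufficient: P1 (Education <- UrbanRes -> Ability -> ParentIncome) has no collider blocking it and no conditioned non-collider, so it is open.
Try {Income, UrbanRes}:
  P1: blocked at fork node UrbanRes ∈ conditioning set.
  P2: blocked at fork node UrbanRes ∈ conditioning set.
  P3: blocked at fork node UrbanRes ∈ conditioning set.
  P4: blocked at fork node UrbanRes ∈ conditioning set.
  P5: blocked at fork node Income ∈ conditioning set.
  P6: blocked at fork node Income ∈ conditioning set.
  P7: blocked at fork node Income ∈ conditioning set.
  P8: blocked at fork node Income ∈ conditioning set.
{Income, UrbanRes} contains no descendant of Education and blocks every backdoor path.
Every element of {Income, UrbanRes} is needed (dropping Income leaves P5 open; dropping UrbanRes leaves P1 open), so no proper subset is valid.
Among all size-2 subsets of the eligible variables, only {Income, UrbanRes} blocks every backdoor path, so it is the unique smallest valid adjustment set.

{Income, UrbanRes}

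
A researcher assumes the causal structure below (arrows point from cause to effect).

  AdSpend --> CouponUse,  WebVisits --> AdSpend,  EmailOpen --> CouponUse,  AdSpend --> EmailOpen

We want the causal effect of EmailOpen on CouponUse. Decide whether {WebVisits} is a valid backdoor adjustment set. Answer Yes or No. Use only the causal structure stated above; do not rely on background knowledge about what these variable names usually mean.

Backdoor paths from EmailOpen to CouponUse (paths whose first edge points into EmailOpen):
  P1: EmailOpen <- AdSpend -> CouponUse
Condition 1 (no descendant of EmailOpen in the set): holds — descendants of EmailOpen are {CouponUse}; none are in {WebVisits}.
Condition 2 (every backdoor path blocked by {WebVisits}):
  P1: open — no interior node is in the conditioning set.
{WebVisits} does not satisfy the backdoor criterion.

No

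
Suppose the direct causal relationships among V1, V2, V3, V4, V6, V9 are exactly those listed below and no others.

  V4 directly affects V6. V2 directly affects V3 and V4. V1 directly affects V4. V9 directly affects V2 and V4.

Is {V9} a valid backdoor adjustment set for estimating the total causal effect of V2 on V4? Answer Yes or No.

Backdoor paths from V2 to V4 (paths whose first edge points into V2):
  P1: V2 <- V9 -> V4
Condition 1 (no descendant of V2 in the set): holds — descendants of V2 are {V3, V4, V6}; none are in {V9}.
Condition 2 (every backdoor path blocked by {V9}):
  P1: blocked at fork node V9 ∈ conditioning set.
{V9} satisfies the backdoor criterion.

Yes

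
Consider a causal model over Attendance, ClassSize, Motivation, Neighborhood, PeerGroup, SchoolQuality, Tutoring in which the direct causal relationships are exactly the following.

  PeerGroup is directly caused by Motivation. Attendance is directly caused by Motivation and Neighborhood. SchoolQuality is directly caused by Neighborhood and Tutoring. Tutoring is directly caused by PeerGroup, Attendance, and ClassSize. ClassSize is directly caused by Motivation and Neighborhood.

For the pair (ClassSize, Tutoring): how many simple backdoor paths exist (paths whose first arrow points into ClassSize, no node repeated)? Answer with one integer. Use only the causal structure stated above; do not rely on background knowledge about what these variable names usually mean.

A backdoor path from ClassSize to Tutoring is any simple undirected path whose first edge points into ClassSize (i.e. leaves ClassSize via a parent).
Parents of ClassSize: {Motivation, Neighborhood}.
Enumerating:
  P1: ClassSize <- Motivation -> PeerGroup -> Tutoring
  P2: ClassSize <- Motivation -> Attendance <- Neighborhood -> SchoolQuality <- Tutoring
  P3: ClassSize <- Motivation -> Attendance -> Tutoring
  P4: ClassSize <- Neighborhood -> Attendance <- Motivation -> PeerGroup -> Tutoring
  P5: ClassSize <- Neighborhood -> Attendance -> Tutoring
  P6: ClassSize <- Neighborhood -> SchoolQuality <- Tutoring
That exhausts the simple backdoor paths. Count: 6.

6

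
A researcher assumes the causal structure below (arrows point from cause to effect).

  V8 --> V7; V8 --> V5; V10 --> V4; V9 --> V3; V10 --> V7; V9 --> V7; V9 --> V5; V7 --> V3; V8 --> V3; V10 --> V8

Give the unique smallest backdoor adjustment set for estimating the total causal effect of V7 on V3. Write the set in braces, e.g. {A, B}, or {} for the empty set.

{V8, V9}

Variables eligible for adjustment (non-descendants of V7, excluding V7 and V3): {V10, V4, V5, V8, V9}.
Backdoor paths from V7 to V3:
  P1: V7 <- V10 -> V8 -> V5 <- V9 -> V3
  P2: V7 <- V10 -> V8 -> V3
  P3: V7 <- V8 -> V5 <- V9 -> V3
  P4: V7 <- V8 -> V3
  P5: V7 <- V9 -> V5 <- V8 -> V3
  P6: V7 <- V9 -> V3
The empty set is not sufficient: P2 (V7 <- V10 -> V8 -> V3) has no collider blocking it and no conditioned non-collider, so it is open.
Try {V8, V9}:
  P1: blocked at chain node V8 ∈ conditioning set.
  P2: blocked at chain node V8 ∈ conditioning set.
  P3: blocked at fork node V8 ∈ conditioning set.
  P4: blocked at fork node V8 ∈ conditioning set.
  P5: blocked at fork node V9 ∈ conditioning set.
  P6: blocked at fork node V9 ∈ conditioning set.
{V8, V9} contains no descendant of V7 and blocks every backdoor path.
Every element of {V8, V9} is needed (dropping V8 leaves P2 open; dropping V9 leaves P6 open), so no proper subset is valid.
Among all size-2 subsets of the eligible variables, only {V8, V9} blocks every backdoor path, so it is the unique smallest valid adjustment set.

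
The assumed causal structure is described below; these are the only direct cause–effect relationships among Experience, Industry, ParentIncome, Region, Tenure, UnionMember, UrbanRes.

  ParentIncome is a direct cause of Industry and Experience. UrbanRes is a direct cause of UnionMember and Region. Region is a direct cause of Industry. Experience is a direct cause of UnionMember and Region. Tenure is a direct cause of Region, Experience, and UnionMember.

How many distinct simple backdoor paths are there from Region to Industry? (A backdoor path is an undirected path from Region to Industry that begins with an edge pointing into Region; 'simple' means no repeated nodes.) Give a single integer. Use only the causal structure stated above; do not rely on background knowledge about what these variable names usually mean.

A backdoor path from Region to Industry is any simple undirected path whose first edge points into Region (i.e. leaves Region via a parent).
Parents of Region: {Experience, Tenure, UrbanRes}.
Enumerating:
  P1: Region <- UrbanRes -> UnionMember <- Tenure -> Experience <- ParentIncome -> Industry
  P2: Region <- UrbanRes -> UnionMember <- Experience <- ParentIncome -> Industry
  P3: Region <- Tenure -> Experience <- ParentIncome -> Industry
  P4: Region <- Tenure -> UnionMember <- Experience <- ParentIncome -> Industry
  P5: Region <- Experience <- ParentIncome -> Industry
That exhausts the simple backdoor paths. Count: 5.

5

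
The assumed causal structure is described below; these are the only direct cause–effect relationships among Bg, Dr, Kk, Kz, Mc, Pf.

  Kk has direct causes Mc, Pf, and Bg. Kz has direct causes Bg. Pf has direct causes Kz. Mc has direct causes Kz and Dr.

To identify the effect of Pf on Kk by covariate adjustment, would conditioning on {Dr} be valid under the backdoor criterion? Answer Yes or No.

Backdoor paths from Pf to Kk (paths whose first edge points into Pf):
  P1: Pf <- Kz <- Bg -> Kk
  P2: Pf <- Kz -> Mc -> Kk
Condition 1 (no descendant of Pf in the set): holds — descendants of Pf are {Kk}; none are in {Dr}.
Condition 2 (every backdoor path blocked by {Dr}):
  P1: open — no interior node is in the conditioning set.
  P2: open — no interior node is in the conditioning set.
{Dr} does not satisfy the backdoor criterion.

No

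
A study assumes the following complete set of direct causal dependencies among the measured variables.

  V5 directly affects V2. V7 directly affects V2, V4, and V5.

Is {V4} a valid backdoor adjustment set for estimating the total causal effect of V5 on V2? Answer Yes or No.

No

Backdoor paths from V5 to V2 (paths whose first edge points into V5):
  P1: V5 <- V7 -> V2
Condition 1 (no descendant of V5 in the set): holds — descendants of V5 are {V2}; none are in {V4}.
Condition 2 (every backdoor path blocked by {V4}):
  P1: open — no interior node is in the conditioning set.
{V4} does not satisfy the backdoor criterion.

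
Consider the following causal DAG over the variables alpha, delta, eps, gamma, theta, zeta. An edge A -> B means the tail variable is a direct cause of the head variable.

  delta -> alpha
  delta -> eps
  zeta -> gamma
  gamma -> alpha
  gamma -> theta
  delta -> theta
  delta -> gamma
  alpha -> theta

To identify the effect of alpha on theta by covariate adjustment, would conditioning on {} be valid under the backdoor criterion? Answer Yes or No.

No

Backdoor paths from alpha to theta (paths whose first edge points into alpha):
  P1: alpha <- delta -> gamma -> theta
  P2: alpha <- delta -> theta
  P3: alpha <- gamma <- delta -> theta
  P4: alpha <- gamma -> theta
Condition 1 (no descendant of alpha in the set): holds — descendants of alpha are {theta}; none are in {}.
Condition 2 (every backdoor path blocked by {}):
  P1: open — no interior node is in the conditioning set.
  P2: open — no interior node is in the conditioning set.
  P3: open — no interior node is in the conditioning set.
  P4: open — no interior node is in the conditioning set.
{} does not satisfy the backdoor criterion.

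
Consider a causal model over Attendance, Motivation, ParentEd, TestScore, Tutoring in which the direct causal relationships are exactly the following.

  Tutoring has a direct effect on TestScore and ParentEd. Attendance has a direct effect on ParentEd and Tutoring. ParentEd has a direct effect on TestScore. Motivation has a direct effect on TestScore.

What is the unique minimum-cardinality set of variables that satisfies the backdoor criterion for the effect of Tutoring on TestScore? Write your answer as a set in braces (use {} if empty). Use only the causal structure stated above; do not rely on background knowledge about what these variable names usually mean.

{Attendance}

Variables eligible for adjustment (non-descendants of Tutoring, excluding Tutoring and TestScore): {Attendance, Motivation}.
Backdoor paths from Tutoring to TestScore:
  P1: Tutoring <- Attendance -> ParentEd -> TestScore
The empty set is not sufficient: P1 (Tutoring <- Attendance -> ParentEd -> TestScore) has no collider blocking it and no conditioned non-collider, so it is open.
Try {Attendance}:
  P1: blocked at fork node Attendance ∈ conditioning set.
{Attendance} contains no descendant of Tutoring and blocks every backdoor path.
No other singleton works — e.g. {Motivation} leaves P1 open — so {Attendance} is the unique smallest valid adjustment set.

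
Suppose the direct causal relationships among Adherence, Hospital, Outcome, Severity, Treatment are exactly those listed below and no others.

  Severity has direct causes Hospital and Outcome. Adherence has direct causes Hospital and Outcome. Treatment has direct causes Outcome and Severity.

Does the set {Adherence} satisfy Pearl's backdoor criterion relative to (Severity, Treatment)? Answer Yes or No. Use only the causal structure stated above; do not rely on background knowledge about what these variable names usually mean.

Backdoor paths from Severity to Treatment (paths whose first edge points into Severity):
  P1: Severity <- Outcome -> Treatment
  P2: Severity <- Hospital -> Adherence <- Outcome -> Treatment
Condition 1 (no descendant of Severity in the set): holds — descendants of Severity are {Treatment}; none are in {Adherence}.
Condition 2 (every backdoor path blocked by {Adherence}):
  P1: open — no interior node is in the conditioning set.
  P2: open — collider(s) Adherence are conditioned on (or have a conditioned descendant) and no non-collider on the path is in the set.
{Adherence} does not satisfy the backdoor criterion.

No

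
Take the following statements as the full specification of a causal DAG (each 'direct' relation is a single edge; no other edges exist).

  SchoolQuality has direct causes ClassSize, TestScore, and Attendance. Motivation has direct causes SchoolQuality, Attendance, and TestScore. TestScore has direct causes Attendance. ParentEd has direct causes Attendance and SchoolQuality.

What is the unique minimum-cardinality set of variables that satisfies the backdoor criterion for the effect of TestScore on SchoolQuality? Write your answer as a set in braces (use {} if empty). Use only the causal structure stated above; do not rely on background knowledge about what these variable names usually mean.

Variables eligible for adjustment (non-descendants of TestScore, excluding TestScore and SchoolQuality): {Attendance, ClassSize}.
Backdoor paths from TestScore to SchoolQuality:
  P1: TestScore <- Attendance -> SchoolQuality
  P2: TestScore <- Attendance -> ParentEd <- SchoolQuality
  P3: TestScore <- Attendance -> Motivation <- SchoolQuality
The empty set is not sufficient: P1 (TestScore <- Attendance -> SchoolQuality) has no collider blocking it and no conditioned non-collider, so it is open.
Try {Attendance}:
  P1: blocked at fork node Attendance ∈ conditioning set.
  P2: blocked at fork node Attendance ∈ conditioning set.
  P3: blocked at fork node Attendance ∈ conditioning set.
{Attendance} contains no descendant of TestScore and blocks every backdoor path.
No other singleton works — e.g. {ClassSize} leaves P1 open — so {Attendance} is the unique smallest valid adjustment set.

{Attendance}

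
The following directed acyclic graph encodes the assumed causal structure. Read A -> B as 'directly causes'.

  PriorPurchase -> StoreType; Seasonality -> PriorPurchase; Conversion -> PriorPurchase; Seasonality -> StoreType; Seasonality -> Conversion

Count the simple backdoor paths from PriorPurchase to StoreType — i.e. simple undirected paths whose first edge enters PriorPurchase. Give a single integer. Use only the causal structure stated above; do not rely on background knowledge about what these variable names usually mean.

A backdoor path from PriorPurchase to StoreType is any simple undirected path whose first edge points into PriorPurchase (i.e. leaves PriorPurchase via a parent).
Parents of PriorPurchase: {Conversion, Seasonality}.
Enumerating:
  P1: PriorPurchase <- Seasonality -> StoreType
  P2: PriorPurchase <- Conversion <- Seasonality -> StoreType
That exhausts the simple backdoor paths. Count: 2.

2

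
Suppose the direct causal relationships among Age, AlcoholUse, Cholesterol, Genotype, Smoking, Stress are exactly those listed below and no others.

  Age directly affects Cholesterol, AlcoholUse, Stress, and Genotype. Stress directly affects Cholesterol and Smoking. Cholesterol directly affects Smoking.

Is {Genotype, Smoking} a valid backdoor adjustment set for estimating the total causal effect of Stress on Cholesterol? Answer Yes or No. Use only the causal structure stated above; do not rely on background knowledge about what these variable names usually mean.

Backdoor paths from Stress to Cholesterol (paths whose first edge points into Stress):
  P1: Stress <- Age -> Cholesterol
Condition 1 (no descendant of Stress in the set): FAILS — Smoking is a descendant of Stress.
Condition 2 (every backdoor path blocked by {Genotype, Smoking}):
  P1: open — no interior node is in the conditioning set.
{Genotype, Smoking} does not satisfy the backdoor criterion.

No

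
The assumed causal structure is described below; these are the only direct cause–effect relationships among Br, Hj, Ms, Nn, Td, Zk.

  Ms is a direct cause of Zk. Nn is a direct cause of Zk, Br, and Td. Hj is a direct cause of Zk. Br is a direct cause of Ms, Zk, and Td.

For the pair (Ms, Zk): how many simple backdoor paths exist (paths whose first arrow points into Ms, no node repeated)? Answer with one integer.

A backdoor path from Ms to Zk is any simple undirected path whose first edge points into Ms (i.e. leaves Ms via a parent).
Parents of Ms: {Br}.
Enumerating:
  P1: Ms <- Br <- Nn -> Zk
  P2: Ms <- Br -> Td <- Nn -> Zk
  P3: Ms <- Br -> Zk
That exhausts the simple backdoor paths. Count: 3.

3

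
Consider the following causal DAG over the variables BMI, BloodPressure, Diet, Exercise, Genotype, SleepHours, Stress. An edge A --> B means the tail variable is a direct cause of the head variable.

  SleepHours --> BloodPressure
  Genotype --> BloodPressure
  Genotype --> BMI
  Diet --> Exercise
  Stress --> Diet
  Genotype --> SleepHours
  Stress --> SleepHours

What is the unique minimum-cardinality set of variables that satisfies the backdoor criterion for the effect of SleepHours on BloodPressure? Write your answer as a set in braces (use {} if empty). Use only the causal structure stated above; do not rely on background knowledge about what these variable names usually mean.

{Genotype}

Variables eligible for adjustment (non-descendants of SleepHours, excluding SleepHours and BloodPressure): {BMI, Diet, Exercise, Genotype, Stress}.
Backdoor paths from SleepHours to BloodPressure:
  P1: SleepHours <- Genotype -> BloodPressure
The empty set is not sufficient: P1 (SleepHours <- Genotype -> BloodPressure) has no collider blocking it and no conditioned non-collider, so it is open.
Try {Genotype}:
  P1: blocked at fork node Genotype ∈ conditioning set.
{Genotype} contains no descendant of SleepHours and blocks every backdoor path.
No other singleton works — e.g. {BMI} leaves P1 open — so {Genotype} is the unique smallest valid adjustment set.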